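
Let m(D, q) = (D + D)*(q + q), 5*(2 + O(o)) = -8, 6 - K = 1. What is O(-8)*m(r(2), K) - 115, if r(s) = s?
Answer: -259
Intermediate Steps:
K = 5 (K = 6 - 1*1 = 6 - 1 = 5)
O(o) = -18/5 (O(o) = -2 + (⅕)*(-8) = -2 - 8/5 = -18/5)
m(D, q) = 4*D*q (m(D, q) = (2*D)*(2*q) = 4*D*q)
O(-8)*m(r(2), K) - 115 = -72*2*5/5 - 115 = -18/5*40 - 115 = -144 - 115 = -259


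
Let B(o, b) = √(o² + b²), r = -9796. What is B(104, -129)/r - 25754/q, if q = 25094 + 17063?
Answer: -25754/42157 - √27457/9796 ≈ -0.62782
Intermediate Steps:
q = 42157
B(o, b) = √(b² + o²)
B(104, -129)/r - 25754/q = √((-129)² + 104²)/(-9796) - 25754/42157 = √(16641 + 10816)*(-1/9796) - 25754*1/42157 = √27457*(-1/9796) - 25754/42157 = -√27457/9796 - 25754/42157 = -25754/42157 - √27457/9796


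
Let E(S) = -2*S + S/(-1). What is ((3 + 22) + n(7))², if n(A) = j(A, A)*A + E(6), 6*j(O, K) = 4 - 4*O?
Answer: 441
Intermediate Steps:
j(O, K) = ⅔ - 2*O/3 (j(O, K) = (4 - 4*O)/6 = ⅔ - 2*O/3)
E(S) = -3*S (E(S) = -2*S + S*(-1) = -2*S - S = -3*S)
n(A) = -18 + A*(⅔ - 2*A/3) (n(A) = (⅔ - 2*A/3)*A - 3*6 = A*(⅔ - 2*A/3) - 18 = -18 + A*(⅔ - 2*A/3))
((3 + 22) + n(7))² = ((3 + 22) + (-18 - ⅔*7*(-1 + 7)))² = (25 + (-18 - ⅔*7*6))² = (25 + (-18 - 28))² = (25 - 46)² = (-21)² = 441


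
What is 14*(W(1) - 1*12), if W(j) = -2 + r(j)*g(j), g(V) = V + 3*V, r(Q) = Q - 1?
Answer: -196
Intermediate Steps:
r(Q) = -1 + Q
g(V) = 4*V
W(j) = -2 + 4*j*(-1 + j) (W(j) = -2 + (-1 + j)*(4*j) = -2 + 4*j*(-1 + j))
14*(W(1) - 1*12) = 14*((-2 + 4*1*(-1 + 1)) - 1*12) = 14*((-2 + 4*1*0) - 12) = 14*((-2 + 0) - 12) = 14*(-2 - 12) = 14*(-14) = -196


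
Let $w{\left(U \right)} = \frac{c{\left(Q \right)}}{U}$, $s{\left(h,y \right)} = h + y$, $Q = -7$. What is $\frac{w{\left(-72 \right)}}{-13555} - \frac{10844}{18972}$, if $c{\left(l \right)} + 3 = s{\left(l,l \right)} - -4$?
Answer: $- \frac{32665299}{57147880} \approx -0.57159$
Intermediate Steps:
$c{\left(l \right)} = 1 + 2 l$ ($c{\left(l \right)} = -3 + \left(\left(l + l\right) - -4\right) = -3 + \left(2 l + 4\right) = -3 + \left(4 + 2 l\right) = 1 + 2 l$)
$w{\left(U \right)} = - \frac{13}{U}$ ($w{\left(U \right)} = \frac{1 + 2 \left(-7\right)}{U} = \frac{1 - 14}{U} = - \frac{13}{U}$)
$\frac{w{\left(-72 \right)}}{-13555} - \frac{10844}{18972} = \frac{\left(-13\right) \frac{1}{-72}}{-13555} - \frac{10844}{18972} = \left(-13\right) \left(- \frac{1}{72}\right) \left(- \frac{1}{13555}\right) - \frac{2711}{4743} = \frac{13}{72} \left(- \frac{1}{13555}\right) - \frac{2711}{4743} = - \frac{13}{975960} - \frac{2711}{4743} = - \frac{32665299}{57147880}$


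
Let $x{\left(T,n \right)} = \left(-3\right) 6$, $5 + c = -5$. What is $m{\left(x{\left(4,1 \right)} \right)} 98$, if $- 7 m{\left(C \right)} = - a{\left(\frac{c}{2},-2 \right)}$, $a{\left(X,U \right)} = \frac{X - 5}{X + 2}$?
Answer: $\frac{140}{3} \approx 46.667$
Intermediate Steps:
$c = -10$ ($c = -5 - 5 = -10$)
$a{\left(X,U \right)} = \frac{-5 + X}{2 + X}$
$x{\left(T,n \right)} = -18$
$m{\left(C \right)} = \frac{10}{21}$ ($m{\left(C \right)} = - \frac{\left(-1\right) \frac{-5 - \frac{10}{2}}{2 - \frac{10}{2}}}{7} = - \frac{\left(-1\right) \frac{-5 - 5}{2 - 5}}{7} = - \frac{\left(-1\right) \frac{1}{-3} \left(-10\right)}{7} = - \frac{\left(-1\right) \left(\left(- \frac{1}{3}\right) \left(-10\right)\right)}{7} = - \frac{\left(-1\right) \frac{10}{3}}{7} = \left(- \frac{1}{7}\right) \left(- \frac{10}{3}\right) = \frac{10}{21}$)
$m{\left(x{\left(4,1 \right)} \right)} 98 = \frac{10}{21} \cdot 98 = \frac{140}{3}$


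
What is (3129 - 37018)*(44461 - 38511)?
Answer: -201639550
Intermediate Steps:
(3129 - 37018)*(44461 - 38511) = -33889*5950 = -201639550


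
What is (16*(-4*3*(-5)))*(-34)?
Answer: -32640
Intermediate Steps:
(16*(-4*3*(-5)))*(-34) = (16*(-12*(-5)))*(-34) = (16*60)*(-34) = 960*(-34) = -32640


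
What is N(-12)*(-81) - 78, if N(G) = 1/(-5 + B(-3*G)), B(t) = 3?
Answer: -75/2 ≈ -37.500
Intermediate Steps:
N(G) = -½ (N(G) = 1/(-5 + 3) = 1/(-2) = -½)
N(-12)*(-81) - 78 = -½*(-81) - 78 = 81/2 - 78 = -75/2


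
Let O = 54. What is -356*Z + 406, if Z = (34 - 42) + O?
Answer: -15970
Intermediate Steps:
Z = 46 (Z = (34 - 42) + 54 = -8 + 54 = 46)
-356*Z + 406 = -356*46 + 406 = -16376 + 406 = -15970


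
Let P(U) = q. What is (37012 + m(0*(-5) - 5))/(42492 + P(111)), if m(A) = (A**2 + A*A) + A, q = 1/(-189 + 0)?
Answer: 7003773/8030987 ≈ 0.87209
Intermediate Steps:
q = -1/189 (q = 1/(-189) = -1/189 ≈ -0.0052910)
P(U) = -1/189
m(A) = A + 2*A**2 (m(A) = (A**2 + A**2) + A = 2*A**2 + A = A + 2*A**2)
(37012 + m(0*(-5) - 5))/(42492 + P(111)) = (37012 + (0*(-5) - 5)*(1 + 2*(0*(-5) - 5)))/(42492 - 1/189) = (37012 + (0 - 5)*(1 + 2*(0 - 5)))/(8030987/189) = (37012 - 5*(1 + 2*(-5)))*(189/8030987) = (37012 - 5*(1 - 10))*(189/8030987) = (37012 - 5*(-9))*(189/8030987) = (37012 + 45)*(189/8030987) = 37057*(189/8030987) = 7003773/8030987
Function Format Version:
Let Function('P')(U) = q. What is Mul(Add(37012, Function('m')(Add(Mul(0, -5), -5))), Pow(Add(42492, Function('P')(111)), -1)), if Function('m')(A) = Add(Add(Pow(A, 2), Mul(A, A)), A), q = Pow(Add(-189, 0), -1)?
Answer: Rational(7003773, 8030987) ≈ 0.87209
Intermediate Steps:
q = Rational(-1, 189) (q = Pow(-189, -1) = Rational(-1, 189) ≈ -0.0052910)
Function('P')(U) = Rational(-1, 189)
Function('m')(A) = Add(A, Mul(2, Pow(A, 2))) (Function('m')(A) = Add(Add(Pow(A, 2), Pow(A, 2)), A) = Add(Mul(2, Pow(A, 2)), A) = Add(A, Mul(2, Pow(A, 2))))
Mul(Add(37012, Function('m')(Add(Mul(0, -5), -5))), Pow(Add(42492, Function('P')(111)), -1)) = Mul(Add(37012, Mul(Add(Mul(0, -5), -5), Add(1, Mul(2, Add(Mul(0, -5), -5))))), Pow(Add(42492, Rational(-1, 189)), -1)) = Mul(Add(37012, Mul(Add(0, -5), Add(1, Mul(2, Add(0, -5))))), Pow(Rational(8030987, 189), -1)) = Mul(Add(37012, Mul(-5, Add(1, Mul(2, -5)))), Rational(189, 8030987)) = Mul(Add(37012, Mul(-5, Add(1, -10))), Rational(189, 8030987)) = Mul(Add(37012, Mul(-5, -9)), Rational(189, 8030987)) = Mul(Add(37012, 45), Rational(189, 8030987)) = Mul(37057, Rational(189, 8030987)) = Rational(7003773, 8030987)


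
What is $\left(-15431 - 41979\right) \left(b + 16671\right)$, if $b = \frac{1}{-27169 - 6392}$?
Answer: $- \frac{32120632636300}{33561} \approx -9.5708 \cdot 10^{8}$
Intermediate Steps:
$b = - \frac{1}{33561}$ ($b = \frac{1}{-27169 - 6392} = \frac{1}{-33561} = - \frac{1}{33561} \approx -2.9797 \cdot 10^{-5}$)
$\left(-15431 - 41979\right) \left(b + 16671\right) = \left(-15431 - 41979\right) \left(- \frac{1}{33561} + 16671\right) = \left(-57410\right) \frac{559495430}{33561} = - \frac{32120632636300}{33561}$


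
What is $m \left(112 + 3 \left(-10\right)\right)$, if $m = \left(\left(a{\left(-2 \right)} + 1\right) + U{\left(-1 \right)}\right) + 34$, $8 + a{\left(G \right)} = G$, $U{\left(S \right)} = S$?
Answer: $1968$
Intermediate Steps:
$a{\left(G \right)} = -8 + G$
$m = 24$ ($m = \left(\left(\left(-8 - 2\right) + 1\right) - 1\right) + 34 = \left(\left(-10 + 1\right) - 1\right) + 34 = \left(-9 - 1\right) + 34 = -10 + 34 = 24$)
$m \left(112 + 3 \left(-10\right)\right) = 24 \left(112 + 3 \left(-10\right)\right) = 24 \left(112 - 30\right) = 24 \cdot 82 = 1968$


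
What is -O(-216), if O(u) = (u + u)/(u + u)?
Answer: -1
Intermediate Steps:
O(u) = 1 (O(u) = (2*u)/((2*u)) = (2*u)*(1/(2*u)) = 1)
-O(-216) = -1*1 = -1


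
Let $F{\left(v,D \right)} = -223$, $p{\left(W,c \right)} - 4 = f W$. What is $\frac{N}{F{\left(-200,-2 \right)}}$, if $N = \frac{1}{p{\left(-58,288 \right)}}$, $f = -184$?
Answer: $- \frac{1}{2380748} \approx -4.2004 \cdot 10^{-7}$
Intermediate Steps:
$p{\left(W,c \right)} = 4 - 184 W$
$N = \frac{1}{10676}$ ($N = \frac{1}{4 - -10672} = \frac{1}{4 + 10672} = \frac{1}{10676} \approx 9.3668 \cdot 10^{-5}$)
$\frac{N}{F{\left(-200,-2 \right)}} = \frac{1}{10676 \left(-223\right)} = \frac{1}{10676} \left(- \frac{1}{223}\right) = - \frac{1}{2380748}$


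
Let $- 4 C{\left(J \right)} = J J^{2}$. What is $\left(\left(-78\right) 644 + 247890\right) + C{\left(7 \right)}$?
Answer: $\frac{790289}{4} \approx 1.9757 \cdot 10^{5}$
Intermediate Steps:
$C{\left(J \right)} = - \frac{J^{3}}{4}$ ($C{\left(J \right)} = - \frac{J J^{2}}{4} = - \frac{J^{3}}{4}$)
$\left(\left(-78\right) 644 + 247890\right) + C{\left(7 \right)} = \left(\left(-78\right) 644 + 247890\right) - \frac{7^{3}}{4} = \left(-50232 + 247890\right) - \frac{343}{4} = 197658 - \frac{343}{4} = \frac{790289}{4}$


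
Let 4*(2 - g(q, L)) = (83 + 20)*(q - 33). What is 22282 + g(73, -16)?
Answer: 21254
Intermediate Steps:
g(q, L) = 3407/4 - 103*q/4 (g(q, L) = 2 - (83 + 20)*(q - 33)/4 = 2 - 103*(-33 + q)/4 = 2 - (-3399 + 103*q)/4 = 2 + (3399/4 - 103*q/4) = 3407/4 - 103*q/4)
22282 + g(73, -16) = 22282 + (3407/4 - 103/4*73) = 22282 + (3407/4 - 7519/4) = 22282 - 1028 = 21254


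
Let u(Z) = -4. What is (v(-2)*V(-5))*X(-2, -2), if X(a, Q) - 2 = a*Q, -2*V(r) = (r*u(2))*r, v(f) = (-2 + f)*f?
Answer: 2400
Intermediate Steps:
v(f) = f*(-2 + f)
V(r) = 2*r² (V(r) = -r*(-4)*r/2 = -(-4*r)*r/2 = -(-2)*r² = 2*r²)
X(a, Q) = 2 + Q*a (X(a, Q) = 2 + a*Q = 2 + Q*a)
(v(-2)*V(-5))*X(-2, -2) = ((-2*(-2 - 2))*(2*(-5)²))*(2 - 2*(-2)) = ((-2*(-4))*(2*25))*(2 + 4) = (8*50)*6 = 400*6 = 2400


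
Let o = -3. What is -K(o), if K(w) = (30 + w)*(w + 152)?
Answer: -4023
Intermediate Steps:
K(w) = (30 + w)*(152 + w)
-K(o) = -(4560 + (-3)² + 182*(-3)) = -(4560 + 9 - 546) = -1*4023 = -4023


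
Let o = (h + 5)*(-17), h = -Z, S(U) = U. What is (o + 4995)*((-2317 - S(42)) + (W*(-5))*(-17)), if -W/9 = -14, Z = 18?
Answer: 43558816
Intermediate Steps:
W = 126 (W = -9*(-14) = 126)
h = -18 (h = -1*18 = -18)
o = 221 (o = (-18 + 5)*(-17) = -13*(-17) = 221)
(o + 4995)*((-2317 - S(42)) + (W*(-5))*(-17)) = (221 + 4995)*((-2317 - 1*42) + (126*(-5))*(-17)) = 5216*((-2317 - 42) - 630*(-17)) = 5216*(-2359 + 10710) = 5216*8351 = 43558816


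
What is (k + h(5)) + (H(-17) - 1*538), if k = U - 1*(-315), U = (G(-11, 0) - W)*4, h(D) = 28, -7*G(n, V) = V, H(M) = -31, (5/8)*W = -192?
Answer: 5014/5 ≈ 1002.8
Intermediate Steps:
W = -1536/5 (W = (8/5)*(-192) = -1536/5 ≈ -307.20)
G(n, V) = -V/7
U = 6144/5 (U = (-1/7*0 - 1*(-1536/5))*4 = (0 + 1536/5)*4 = (1536/5)*4 = 6144/5 ≈ 1228.8)
k = 7719/5 (k = 6144/5 - 1*(-315) = 6144/5 + 315 = 7719/5 ≈ 1543.8)
(k + h(5)) + (H(-17) - 1*538) = (7719/5 + 28) + (-31 - 1*538) = 7859/5 + (-31 - 538) = 7859/5 - 569 = 5014/5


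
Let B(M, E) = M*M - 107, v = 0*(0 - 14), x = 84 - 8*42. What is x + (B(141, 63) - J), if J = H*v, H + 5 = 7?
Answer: 19522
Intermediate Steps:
H = 2 (H = -5 + 7 = 2)
x = -252 (x = 84 - 336 = -252)
v = 0 (v = 0*(-14) = 0)
B(M, E) = -107 + M² (B(M, E) = M² - 107 = -107 + M²)
J = 0 (J = 2*0 = 0)
x + (B(141, 63) - J) = -252 + ((-107 + 141²) - 1*0) = -252 + ((-107 + 19881) + 0) = -252 + (19774 + 0) = -252 + 19774 = 19522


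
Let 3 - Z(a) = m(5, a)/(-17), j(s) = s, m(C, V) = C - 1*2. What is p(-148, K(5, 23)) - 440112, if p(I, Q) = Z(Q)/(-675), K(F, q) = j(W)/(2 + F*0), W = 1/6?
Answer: -187047602/425 ≈ -4.4011e+5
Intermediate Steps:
m(C, V) = -2 + C (m(C, V) = C - 2 = -2 + C)
W = 1/6 (W = 1*(1/6) = 1/6 ≈ 0.16667)
K(F, q) = 1/12 (K(F, q) = 1/(6*(2 + F*0)) = 1/(6*(2 + 0)) = (1/6)/2 = (1/6)*(1/2) = 1/12)
Z(a) = 54/17 (Z(a) = 3 - (-2 + 5)/(-17) = 3 - 3*(-1)/17 = 3 - 1*(-3/17) = 3 + 3/17 = 54/17)
p(I, Q) = -2/425 (p(I, Q) = (54/17)/(-675) = (54/17)*(-1/675) = -2/425)
p(-148, K(5, 23)) - 440112 = -2/425 - 440112 = -187047602/425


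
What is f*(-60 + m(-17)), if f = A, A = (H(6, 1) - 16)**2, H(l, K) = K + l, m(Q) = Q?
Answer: -6237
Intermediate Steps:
A = 81 (A = ((1 + 6) - 16)**2 = (7 - 16)**2 = (-9)**2 = 81)
f = 81
f*(-60 + m(-17)) = 81*(-60 - 17) = 81*(-77) = -6237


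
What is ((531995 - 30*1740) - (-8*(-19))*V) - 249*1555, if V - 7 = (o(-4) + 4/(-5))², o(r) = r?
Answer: 2200848/25 ≈ 88034.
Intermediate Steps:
V = 751/25 (V = 7 + (-4 + 4/(-5))² = 7 + (-4 + 4*(-⅕))² = 7 + (-4 - ⅘)² = 7 + (-24/5)² = 7 + 576/25 = 751/25 ≈ 30.040)
((531995 - 30*1740) - (-8*(-19))*V) - 249*1555 = ((531995 - 30*1740) - (-8*(-19))*751/25) - 249*1555 = ((531995 - 1*52200) - 152*751/25) - 1*387195 = ((531995 - 52200) - 1*114152/25) - 387195 = (479795 - 114152/25) - 387195 = 11880723/25 - 387195 = 2200848/25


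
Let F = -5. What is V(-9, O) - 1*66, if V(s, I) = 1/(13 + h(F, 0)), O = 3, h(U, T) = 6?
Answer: -1253/19 ≈ -65.947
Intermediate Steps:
V(s, I) = 1/19 (V(s, I) = 1/(13 + 6) = 1/19)
V(-9, O) - 1*66 = 1/19 - 1*66 = 1/19 - 66 = -1253/19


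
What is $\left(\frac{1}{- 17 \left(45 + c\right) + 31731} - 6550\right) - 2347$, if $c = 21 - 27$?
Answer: $- \frac{276411995}{31068} \approx -8897.0$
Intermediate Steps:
$c = -6$
$\left(\frac{1}{- 17 \left(45 + c\right) + 31731} - 6550\right) - 2347 = \left(\frac{1}{- 17 \left(45 - 6\right) + 31731} - 6550\right) - 2347 = \left(\frac{1}{\left(-17\right) 39 + 31731} - 6550\right) - 2347 = \left(\frac{1}{-663 + 31731} - 6550\right) - 2347 = \left(\frac{1}{31068} - 6550\right) - 2347 = - \frac{203495399}{31068} - 2347 = - \frac{276411995}{31068}$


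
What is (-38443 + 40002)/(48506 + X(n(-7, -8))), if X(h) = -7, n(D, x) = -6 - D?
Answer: 1559/48499 ≈ 0.032145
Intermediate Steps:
(-38443 + 40002)/(48506 + X(n(-7, -8))) = (-38443 + 40002)/(48506 - 7) = 1559/48499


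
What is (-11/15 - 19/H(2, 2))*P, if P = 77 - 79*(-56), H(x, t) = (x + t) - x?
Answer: -1381807/30 ≈ -46060.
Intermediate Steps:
H(x, t) = t (H(x, t) = (t + x) - x = t)
P = 4501 (P = 77 + 4424 = 4501)
(-11/15 - 19/H(2, 2))*P = (-11/15 - 19/2)*4501 = -307/30*4501 = -1381807/30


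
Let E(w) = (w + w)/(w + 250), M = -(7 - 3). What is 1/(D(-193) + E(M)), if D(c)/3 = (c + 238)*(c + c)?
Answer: -123/6409534 ≈ -1.9190e-5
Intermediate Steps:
D(c) = 6*c*(238 + c) (D(c) = 3*((c + 238)*(c + c)) = 3*((238 + c)*(2*c)) = 3*(2*c*(238 + c)) = 6*c*(238 + c))
M = -4 (M = -1*4 = -4)
E(w) = 2*w/(250 + w) (E(w) = (2*w)/(250 + w) = 2*w/(250 + w))
1/(D(-193) + E(M)) = 1/(6*(-193)*(238 - 193) + 2*(-4)/(250 - 4)) = 1/(6*(-193)*45 + 2*(-4)/246) = 1/(-52110 + 2*(-4)*(1/246)) = 1/(-52110 - 4/123) = 1/(-6409534/123) = -123/6409534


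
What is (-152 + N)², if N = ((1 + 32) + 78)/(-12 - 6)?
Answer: 900601/36 ≈ 25017.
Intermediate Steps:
N = -37/6 (N = (33 + 78)/(-18) = 111*(-1/18) = -37/6 ≈ -6.1667)
(-152 + N)² = (-152 - 37/6)² = (-949/6)² = 900601/36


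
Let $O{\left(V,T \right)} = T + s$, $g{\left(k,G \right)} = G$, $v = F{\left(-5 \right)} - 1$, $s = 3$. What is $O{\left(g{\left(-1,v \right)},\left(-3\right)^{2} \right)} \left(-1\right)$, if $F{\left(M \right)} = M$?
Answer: $-12$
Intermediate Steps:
$v = -6$ ($v = -5 - 1 = -6$)
$O{\left(V,T \right)} = 3 + T$ ($O{\left(V,T \right)} = T + 3 = 3 + T$)
$O{\left(g{\left(-1,v \right)},\left(-3\right)^{2} \right)} \left(-1\right) = \left(3 + \left(-3\right)^{2}\right) \left(-1\right) = \left(3 + 9\right) \left(-1\right) = 12 \left(-1\right) = -12$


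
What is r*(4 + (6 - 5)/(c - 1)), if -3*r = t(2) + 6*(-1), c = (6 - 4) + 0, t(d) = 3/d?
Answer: 15/2 ≈ 7.5000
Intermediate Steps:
c = 2 (c = 2 + 0 = 2)
r = 3/2 (r = -(3/2 + 6*(-1))/3 = -(3*(½) - 6)/3 = -(3/2 - 6)/3 = -⅓*(-9/2) = 3/2 ≈ 1.5000)
r*(4 + (6 - 5)/(c - 1)) = 3*(4 + (6 - 5)/(2 - 1))/2 = 3*(4 + 1/1)/2 = 3*(4 + 1*1)/2 = 3*(4 + 1)/2 = (3/2)*5 = 15/2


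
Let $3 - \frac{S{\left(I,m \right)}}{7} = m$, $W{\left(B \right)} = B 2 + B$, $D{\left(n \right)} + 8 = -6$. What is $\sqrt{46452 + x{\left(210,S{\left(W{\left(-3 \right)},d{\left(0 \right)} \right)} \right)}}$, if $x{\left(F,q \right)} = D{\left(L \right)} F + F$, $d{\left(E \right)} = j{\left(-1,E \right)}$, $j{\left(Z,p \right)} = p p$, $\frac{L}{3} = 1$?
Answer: $3 \sqrt{4858} \approx 209.1$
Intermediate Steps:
$L = 3$ ($L = 3 \cdot 1 = 3$)
$j{\left(Z,p \right)} = p^{2}$
$D{\left(n \right)} = -14$ ($D{\left(n \right)} = -8 - 6 = -14$)
$d{\left(E \right)} = E^{2}$
$W{\left(B \right)} = 3 B$ ($W{\left(B \right)} = 2 B + B = 3 B$)
$S{\left(I,m \right)} = 21 - 7 m$
$x{\left(F,q \right)} = - 13 F$ ($x{\left(F,q \right)} = - 14 F + F = - 13 F$)
$\sqrt{46452 + x{\left(210,S{\left(W{\left(-3 \right)},d{\left(0 \right)} \right)} \right)}} = \sqrt{46452 - 2730} = \sqrt{43722} = 3 \sqrt{4858}$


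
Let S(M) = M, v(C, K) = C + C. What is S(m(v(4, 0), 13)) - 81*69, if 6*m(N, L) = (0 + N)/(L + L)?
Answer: -217969/39 ≈ -5588.9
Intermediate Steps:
v(C, K) = 2*C
m(N, L) = N/(12*L) (m(N, L) = ((0 + N)/(L + L))/6 = (N/((2*L)))/6 = (N*(1/(2*L)))/6 = (N/(2*L))/6 = N/(12*L))
S(m(v(4, 0), 13)) - 81*69 = (1/12)*(2*4)/13 - 81*69 = (1/12)*8*(1/13) - 5589 = 2/39 - 5589 = -217969/39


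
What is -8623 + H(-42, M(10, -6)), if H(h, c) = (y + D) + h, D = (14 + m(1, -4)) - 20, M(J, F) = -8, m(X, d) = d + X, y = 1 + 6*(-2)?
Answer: -8685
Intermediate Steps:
y = -11 (y = 1 - 12 = -11)
m(X, d) = X + d
D = -9 (D = (14 + (1 - 4)) - 20 = (14 - 3) - 20 = 11 - 20 = -9)
H(h, c) = -20 + h (H(h, c) = (-11 - 9) + h = -20 + h)
-8623 + H(-42, M(10, -6)) = -8623 + (-20 - 42) = -8623 - 62 = -8685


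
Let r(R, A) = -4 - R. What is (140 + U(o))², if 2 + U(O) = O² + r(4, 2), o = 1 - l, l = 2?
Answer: 17161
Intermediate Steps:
o = -1 (o = 1 - 1*2 = 1 - 2 = -1)
U(O) = -10 + O² (U(O) = -2 + (O² + (-4 - 1*4)) = -2 + (O² + (-4 - 4)) = -2 + (O² - 8) = -2 + (-8 + O²) = -10 + O²)
(140 + U(o))² = (140 + (-10 + (-1)²))² = (140 + (-10 + 1))² = (140 - 9)² = 131² = 17161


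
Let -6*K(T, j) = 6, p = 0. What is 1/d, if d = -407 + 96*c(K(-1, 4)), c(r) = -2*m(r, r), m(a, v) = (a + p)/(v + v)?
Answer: -1/503 ≈ -0.0019881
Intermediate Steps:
m(a, v) = a/(2*v) (m(a, v) = (a + 0)/(v + v) = a/((2*v)) = a*(1/(2*v)) = a/(2*v))
K(T, j) = -1 (K(T, j) = -⅙*6 = -1)
c(r) = -1 (c(r) = -r/r = -2*½ = -1)
d = -503 (d = -407 + 96*(-1) = -407 - 96 = -503)
1/d = 1/(-503) = -1/503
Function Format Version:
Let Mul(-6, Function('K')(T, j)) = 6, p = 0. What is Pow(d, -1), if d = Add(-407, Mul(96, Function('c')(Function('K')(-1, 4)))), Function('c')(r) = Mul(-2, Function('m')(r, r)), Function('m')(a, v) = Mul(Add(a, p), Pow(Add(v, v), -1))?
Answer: Rational(-1, 503) ≈ -0.0019881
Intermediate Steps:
Function('m')(a, v) = Mul(Rational(1, 2), a, Pow(v, -1)) (Function('m')(a, v) = Mul(Add(a, 0), Pow(Add(v, v), -1)) = Mul(a, Pow(Mul(2, v), -1)) = Mul(a, Mul(Rational(1, 2), Pow(v, -1))) = Mul(Rational(1, 2), a, Pow(v, -1)))
Function('K')(T, j) = -1 (Function('K')(T, j) = Mul(Rational(-1, 6), 6) = -1)
Function('c')(r) = -1 (Function('c')(r) = Mul(-2, Mul(Rational(1, 2), r, Pow(r, -1))) = Mul(-2, Rational(1, 2)) = -1)
d = -503 (d = Add(-407, Mul(96, -1)) = Add(-407, -96) = -503)
Pow(d, -1) = Pow(-503, -1) = Rational(-1, 503)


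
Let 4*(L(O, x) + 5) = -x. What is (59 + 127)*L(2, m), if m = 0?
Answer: -930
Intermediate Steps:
L(O, x) = -5 - x/4 (L(O, x) = -5 + (-x)/4 = -5 - x/4)
(59 + 127)*L(2, m) = (59 + 127)*(-5 - ¼*0) = 186*(-5 + 0) = 186*(-5) = -930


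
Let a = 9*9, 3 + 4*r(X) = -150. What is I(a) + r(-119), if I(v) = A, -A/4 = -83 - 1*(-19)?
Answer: 871/4 ≈ 217.75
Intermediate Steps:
r(X) = -153/4 (r(X) = -¾ + (¼)*(-150) = -¾ - 75/2 = -153/4)
a = 81
A = 256 (A = -4*(-83 - 1*(-19)) = -4*(-83 + 19) = -4*(-64) = 256)
I(v) = 256
I(a) + r(-119) = 256 - 153/4 = 871/4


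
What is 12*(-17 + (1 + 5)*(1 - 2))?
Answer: -276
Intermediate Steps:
12*(-17 + (1 + 5)*(1 - 2)) = 12*(-17 + 6*(-1)) = 12*(-17 - 6) = 12*(-23) = -276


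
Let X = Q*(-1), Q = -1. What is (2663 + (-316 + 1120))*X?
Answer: 3467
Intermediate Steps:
X = 1 (X = -1*(-1) = 1)
(2663 + (-316 + 1120))*X = (2663 + (-316 + 1120))*1 = (2663 + 804)*1 = 3467*1 = 3467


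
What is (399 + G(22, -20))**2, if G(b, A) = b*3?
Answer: 216225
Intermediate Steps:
G(b, A) = 3*b
(399 + G(22, -20))**2 = (399 + 3*22)**2 = (399 + 66)**2 = 465**2 = 216225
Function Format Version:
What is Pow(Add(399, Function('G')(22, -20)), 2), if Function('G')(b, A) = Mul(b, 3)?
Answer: 216225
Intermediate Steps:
Function('G')(b, A) = Mul(3, b)
Pow(Add(399, Function('G')(22, -20)), 2) = Pow(Add(399, Mul(3, 22)), 2) = Pow(Add(399, 66), 2) = Pow(465, 2) = 216225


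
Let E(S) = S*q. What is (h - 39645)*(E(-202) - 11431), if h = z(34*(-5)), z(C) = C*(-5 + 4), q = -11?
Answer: 363525275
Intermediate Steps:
E(S) = -11*S (E(S) = S*(-11) = -11*S)
z(C) = -C (z(C) = C*(-1) = -C)
h = 170 (h = -34*(-5) = -1*(-170) = 170)
(h - 39645)*(E(-202) - 11431) = (170 - 39645)*(-11*(-202) - 11431) = -39475*(2222 - 11431) = -39475*(-9209) = 363525275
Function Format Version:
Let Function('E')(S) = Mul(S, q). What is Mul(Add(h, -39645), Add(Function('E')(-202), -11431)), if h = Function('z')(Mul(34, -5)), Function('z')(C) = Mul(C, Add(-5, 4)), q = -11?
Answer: 363525275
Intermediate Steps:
Function('E')(S) = Mul(-11, S) (Function('E')(S) = Mul(S, -11) = Mul(-11, S))
Function('z')(C) = Mul(-1, C) (Function('z')(C) = Mul(C, -1) = Mul(-1, C))
h = 170 (h = Mul(-1, Mul(34, -5)) = Mul(-1, -170) = 170)
Mul(Add(h, -39645), Add(Function('E')(-202), -11431)) = Mul(Add(170, -39645), Add(Mul(-11, -202), -11431)) = Mul(-39475, Add(2222, -11431)) = Mul(-39475, -9209) = 363525275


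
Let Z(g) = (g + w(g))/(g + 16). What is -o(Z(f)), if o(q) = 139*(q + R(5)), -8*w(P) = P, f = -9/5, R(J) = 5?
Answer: -386003/568 ≈ -679.58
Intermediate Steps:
f = -9/5 (f = -9*⅕ = -9/5 ≈ -1.8000)
w(P) = -P/8
Z(g) = 7*g/(8*(16 + g)) (Z(g) = (g - g/8)/(g + 16) = (7*g/8)/(16 + g) = 7*g/(8*(16 + g)))
o(q) = 695 + 139*q (o(q) = 139*(q + 5) = 139*(5 + q) = 695 + 139*q)
-o(Z(f)) = -(695 + 139*((7/8)*(-9/5)/(16 - 9/5))) = -(695 + 139*((7/8)*(-9/5)/(71/5))) = -(695 + 139*((7/8)*(-9/5)*(5/71))) = -(695 + 139*(-63/568)) = -(695 - 8757/568) = -1*386003/568 = -386003/568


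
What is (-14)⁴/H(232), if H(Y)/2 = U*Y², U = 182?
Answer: 343/174928 ≈ 0.0019608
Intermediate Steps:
H(Y) = 364*Y² (H(Y) = 2*(182*Y²) = 364*Y²)
(-14)⁴/H(232) = (-14)⁴/((364*232²)) = 38416/((364*53824)) = 38416/19591936 = 38416*(1/19591936) = 343/174928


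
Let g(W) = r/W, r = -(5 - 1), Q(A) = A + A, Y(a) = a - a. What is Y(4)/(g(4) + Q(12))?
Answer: 0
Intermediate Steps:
Y(a) = 0
Q(A) = 2*A
r = -4 (r = -1*4 = -4)
g(W) = -4/W
Y(4)/(g(4) + Q(12)) = 0/(-4/4 + 2*12) = 0/(-4*¼ + 24) = 0/(-1 + 24) = 0/23 = (1/23)*0 = 0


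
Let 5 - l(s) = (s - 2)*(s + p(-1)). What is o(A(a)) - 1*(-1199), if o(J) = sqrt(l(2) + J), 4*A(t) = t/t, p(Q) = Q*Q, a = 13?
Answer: 1199 + sqrt(21)/2 ≈ 1201.3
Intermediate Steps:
p(Q) = Q**2
l(s) = 5 - (1 + s)*(-2 + s) (l(s) = 5 - (s - 2)*(s + (-1)**2) = 5 - (-2 + s)*(s + 1) = 5 - (-2 + s)*(1 + s) = 5 - (1 + s)*(-2 + s))
A(t) = 1/4 (A(t) = (t/t)/4 = (1/4)*1 = 1/4)
o(J) = sqrt(5 + J) (o(J) = sqrt((7 + 2 - 1*2**2) + J) = sqrt((7 + 2 - 1*4) + J) = sqrt((7 + 2 - 4) + J) = sqrt(5 + J))
o(A(a)) - 1*(-1199) = sqrt(5 + 1/4) - 1*(-1199) = sqrt(21/4) + 1199 = sqrt(21)/2 + 1199 = 1199 + sqrt(21)/2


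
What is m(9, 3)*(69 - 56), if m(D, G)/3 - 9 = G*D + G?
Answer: 1521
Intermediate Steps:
m(D, G) = 27 + 3*G + 3*D*G (m(D, G) = 27 + 3*(G*D + G) = 27 + 3*(D*G + G) = 27 + 3*(G + D*G) = 27 + (3*G + 3*D*G) = 27 + 3*G + 3*D*G)
m(9, 3)*(69 - 56) = (27 + 3*3 + 3*9*3)*(69 - 56) = (27 + 9 + 81)*13 = 117*13 = 1521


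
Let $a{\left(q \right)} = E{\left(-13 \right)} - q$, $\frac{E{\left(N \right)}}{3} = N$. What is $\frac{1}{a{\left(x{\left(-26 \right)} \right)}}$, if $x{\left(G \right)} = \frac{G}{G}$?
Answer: $- \frac{1}{40} \approx -0.025$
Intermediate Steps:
$E{\left(N \right)} = 3 N$
$x{\left(G \right)} = 1$
$a{\left(q \right)} = -39 - q$ ($a{\left(q \right)} = 3 \left(-13\right) - q = -39 - q$)
$\frac{1}{a{\left(x{\left(-26 \right)} \right)}} = \frac{1}{-39 - 1} = \frac{1}{-40} = - \frac{1}{40}$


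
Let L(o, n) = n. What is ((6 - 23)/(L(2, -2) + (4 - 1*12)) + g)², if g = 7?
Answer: 7569/100 ≈ 75.690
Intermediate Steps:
((6 - 23)/(L(2, -2) + (4 - 1*12)) + g)² = ((6 - 23)/(-2 + (4 - 1*12)) + 7)² = (-17/(-2 + (4 - 12)) + 7)² = (-17/(-2 - 8) + 7)² = (-17/(-10) + 7)² = (-17*(-⅒) + 7)² = (17/10 + 7)² = (87/10)² = 7569/100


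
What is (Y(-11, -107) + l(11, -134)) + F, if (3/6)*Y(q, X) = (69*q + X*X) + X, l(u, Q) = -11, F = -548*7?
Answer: 17319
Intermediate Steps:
F = -3836
Y(q, X) = 2*X + 2*X² + 138*q (Y(q, X) = 2*((69*q + X*X) + X) = 2*((69*q + X²) + X) = 2*((X² + 69*q) + X) = 2*(X + X² + 69*q) = 2*X + 2*X² + 138*q)
(Y(-11, -107) + l(11, -134)) + F = ((2*(-107) + 2*(-107)² + 138*(-11)) - 11) - 3836 = ((-214 + 2*11449 - 1518) - 11) - 3836 = ((-214 + 22898 - 1518) - 11) - 3836 = (21166 - 11) - 3836 = 21155 - 3836 = 17319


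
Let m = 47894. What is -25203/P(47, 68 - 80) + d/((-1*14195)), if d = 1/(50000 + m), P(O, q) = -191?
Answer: 35022223131799/265414618030 ≈ 131.95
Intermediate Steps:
d = 1/97894 (d = 1/(50000 + 47894) = 1/97894 ≈ 1.0215e-5)
-25203/P(47, 68 - 80) + d/((-1*14195)) = -25203/(-191) + 1/(97894*((-1*14195))) = -25203*(-1/191) + (1/97894)/(-14195) = 25203/191 + (1/97894)*(-1/14195) = 25203/191 - 1/1389605330 = 35022223131799/265414618030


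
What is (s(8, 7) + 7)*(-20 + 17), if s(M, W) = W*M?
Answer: -189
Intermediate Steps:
s(M, W) = M*W
(s(8, 7) + 7)*(-20 + 17) = (8*7 + 7)*(-20 + 17) = (56 + 7)*(-3) = 63*(-3) = -189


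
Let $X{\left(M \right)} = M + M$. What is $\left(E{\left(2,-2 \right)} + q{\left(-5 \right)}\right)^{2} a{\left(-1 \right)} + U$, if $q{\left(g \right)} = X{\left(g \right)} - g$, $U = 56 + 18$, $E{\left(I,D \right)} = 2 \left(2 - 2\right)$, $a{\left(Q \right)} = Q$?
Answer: $49$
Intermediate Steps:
$E{\left(I,D \right)} = 0$ ($E{\left(I,D \right)} = 2 \cdot 0 = 0$)
$X{\left(M \right)} = 2 M$
$U = 74$
$q{\left(g \right)} = g$ ($q{\left(g \right)} = 2 g - g = g$)
$\left(E{\left(2,-2 \right)} + q{\left(-5 \right)}\right)^{2} a{\left(-1 \right)} + U = \left(0 - 5\right)^{2} \left(-1\right) + 74 = \left(-5\right)^{2} \left(-1\right) + 74 = 25 \left(-1\right) + 74 = -25 + 74 = 49$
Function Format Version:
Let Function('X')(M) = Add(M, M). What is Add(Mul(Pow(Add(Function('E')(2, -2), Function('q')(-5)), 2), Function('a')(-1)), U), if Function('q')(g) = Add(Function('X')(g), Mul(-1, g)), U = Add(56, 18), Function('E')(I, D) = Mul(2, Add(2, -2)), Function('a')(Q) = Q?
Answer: 49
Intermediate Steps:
Function('E')(I, D) = 0 (Function('E')(I, D) = Mul(2, 0) = 0)
Function('X')(M) = Mul(2, M)
U = 74
Function('q')(g) = g (Function('q')(g) = Add(Mul(2, g), Mul(-1, g)) = g)
Add(Mul(Pow(Add(Function('E')(2, -2), Function('q')(-5)), 2), Function('a')(-1)), U) = Add(Mul(Pow(Add(0, -5), 2), -1), 74) = Add(Mul(Pow(-5, 2), -1), 74) = Add(Mul(25, -1), 74) = Add(-25, 74) = 49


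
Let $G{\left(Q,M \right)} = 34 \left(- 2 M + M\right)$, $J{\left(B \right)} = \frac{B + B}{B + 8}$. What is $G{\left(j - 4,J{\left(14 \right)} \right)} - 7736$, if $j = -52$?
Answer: $- \frac{85572}{11} \approx -7779.3$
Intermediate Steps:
$J{\left(B \right)} = \frac{2 B}{8 + B}$
$G{\left(Q,M \right)} = - 34 M$ ($G{\left(Q,M \right)} = 34 \left(- M\right) = - 34 M$)
$G{\left(j - 4,J{\left(14 \right)} \right)} - 7736 = - 34 \cdot 2 \cdot 14 \frac{1}{8 + 14} - 7736 = - 34 \cdot 2 \cdot 14 \cdot \frac{1}{22} - 7736 = \left(-34\right) \frac{14}{11} - 7736 = - \frac{476}{11} - 7736 = - \frac{85572}{11}$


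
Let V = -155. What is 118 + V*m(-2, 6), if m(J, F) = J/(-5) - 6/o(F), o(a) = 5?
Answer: 242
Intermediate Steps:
m(J, F) = -6/5 - J/5 (m(J, F) = J/(-5) - 6/5 = J*(-1/5) - 6*1/5 = -J/5 - 6/5 = -6/5 - J/5)
118 + V*m(-2, 6) = 118 - 155*(-6/5 - 1/5*(-2)) = 118 - 155*(-6/5 + 2/5) = 118 - 155*(-4/5) = 118 + 124 = 242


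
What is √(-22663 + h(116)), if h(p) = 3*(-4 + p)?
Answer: I*√22327 ≈ 149.42*I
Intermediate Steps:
h(p) = -12 + 3*p
√(-22663 + h(116)) = √(-22663 + (-12 + 3*116)) = √(-22663 + (-12 + 348)) = √(-22663 + 336) = √(-22327) = I*√22327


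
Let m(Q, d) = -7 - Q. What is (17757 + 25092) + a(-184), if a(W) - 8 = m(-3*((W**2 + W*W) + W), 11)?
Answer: 245434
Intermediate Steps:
a(W) = 1 + 3*W + 6*W**2 (a(W) = 8 + (-7 - (-3)*((W**2 + W*W) + W)) = 8 + (-7 - (-3)*((W**2 + W**2) + W)) = 8 + (-7 - (-3)*(2*W**2 + W)) = 8 + (-7 - (-3)*(W + 2*W**2)) = 8 + (-7 - (-6*W**2 - 3*W)) = 8 + (-7 + (3*W + 6*W**2)) = 8 + (-7 + 3*W + 6*W**2) = 1 + 3*W + 6*W**2)
(17757 + 25092) + a(-184) = (17757 + 25092) + (1 + 3*(-184)*(1 + 2*(-184))) = 42849 + (1 + 3*(-184)*(1 - 368)) = 42849 + (1 + 3*(-184)*(-367)) = 42849 + (1 + 202584) = 42849 + 202585 = 245434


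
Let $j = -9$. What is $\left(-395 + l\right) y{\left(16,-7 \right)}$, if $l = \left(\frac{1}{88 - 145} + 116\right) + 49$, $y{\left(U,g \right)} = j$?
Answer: $\frac{39333}{19} \approx 2070.2$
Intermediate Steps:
$y{\left(U,g \right)} = -9$
$l = \frac{9404}{57}$ ($l = \left(\frac{1}{-57} + 116\right) + 49 = \left(- \frac{1}{57} + 116\right) + 49 = \frac{6611}{57} + 49 = \frac{9404}{57} \approx 164.98$)
$\left(-395 + l\right) y{\left(16,-7 \right)} = \left(-395 + \frac{9404}{57}\right) \left(-9\right) = \left(- \frac{13111}{57}\right) \left(-9\right) = \frac{39333}{19}$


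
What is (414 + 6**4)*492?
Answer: 841320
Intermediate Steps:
(414 + 6**4)*492 = (414 + 1296)*492 = 1710*492 = 841320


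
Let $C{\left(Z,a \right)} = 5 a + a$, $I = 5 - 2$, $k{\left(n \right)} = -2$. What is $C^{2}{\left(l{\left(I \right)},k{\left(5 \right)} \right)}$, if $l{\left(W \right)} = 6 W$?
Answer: $144$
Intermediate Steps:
$I = 3$ ($I = 5 - 2 = 3$)
$C{\left(Z,a \right)} = 6 a$
$C^{2}{\left(l{\left(I \right)},k{\left(5 \right)} \right)} = \left(6 \left(-2\right)\right)^{2} = \left(-12\right)^{2} = 144$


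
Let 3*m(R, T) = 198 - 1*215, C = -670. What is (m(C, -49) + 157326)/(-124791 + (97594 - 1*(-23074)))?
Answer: -67423/1767 ≈ -38.157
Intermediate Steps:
m(R, T) = -17/3 (m(R, T) = (198 - 1*215)/3 = (198 - 215)/3 = (1/3)*(-17) = -17/3)
(m(C, -49) + 157326)/(-124791 + (97594 - 1*(-23074))) = (-17/3 + 157326)/(-124791 + (97594 - 1*(-23074))) = 471961/(3*(-124791 + (97594 + 23074))) = 471961/(3*(-124791 + 120668)) = (471961/3)/(-4123) = (471961/3)*(-1/4123) = -67423/1767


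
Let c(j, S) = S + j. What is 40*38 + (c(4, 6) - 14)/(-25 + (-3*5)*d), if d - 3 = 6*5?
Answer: 197601/130 ≈ 1520.0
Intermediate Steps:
d = 33 (d = 3 + 6*5 = 3 + 30 = 33)
40*38 + (c(4, 6) - 14)/(-25 + (-3*5)*d) = 40*38 + ((6 + 4) - 14)/(-25 - 3*5*33) = 1520 + (10 - 14)/(-25 - 15*33) = 1520 - 4/(-25 - 495) = 1520 - 4/(-520) = 1520 - 4*(-1/520) = 1520 + 1/130 = 197601/130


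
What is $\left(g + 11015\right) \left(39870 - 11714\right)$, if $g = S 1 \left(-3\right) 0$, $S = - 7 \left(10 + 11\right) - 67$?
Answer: $310138340$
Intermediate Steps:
$S = -214$ ($S = \left(-7\right) 21 - 67 = -147 - 67 = -214$)
$g = 0$ ($g = - 214 \cdot 1 \left(-3\right) 0 = - 214 \left(\left(-3\right) 0\right) = \left(-214\right) 0 = 0$)
$\left(g + 11015\right) \left(39870 - 11714\right) = \left(0 + 11015\right) \left(39870 - 11714\right) = 11015 \cdot 28156 = 310138340$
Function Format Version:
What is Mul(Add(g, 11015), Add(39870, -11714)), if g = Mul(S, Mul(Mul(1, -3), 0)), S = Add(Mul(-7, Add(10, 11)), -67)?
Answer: 310138340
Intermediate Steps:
S = -214 (S = Add(Mul(-7, 21), -67) = Add(-147, -67) = -214)
g = 0 (g = Mul(-214, Mul(Mul(1, -3), 0)) = Mul(-214, Mul(-3, 0)) = Mul(-214, 0) = 0)
Mul(Add(g, 11015), Add(39870, -11714)) = Mul(Add(0, 11015), Add(39870, -11714)) = Mul(11015, 28156) = 310138340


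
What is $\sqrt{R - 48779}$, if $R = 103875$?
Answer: $2 \sqrt{13774} \approx 234.73$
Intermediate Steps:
$\sqrt{R - 48779} = \sqrt{103875 - 48779} = \sqrt{55096} = 2 \sqrt{13774}$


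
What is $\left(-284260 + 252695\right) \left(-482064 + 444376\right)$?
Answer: $1189621720$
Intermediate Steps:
$\left(-284260 + 252695\right) \left(-482064 + 444376\right) = \left(-31565\right) \left(-37688\right) = 1189621720$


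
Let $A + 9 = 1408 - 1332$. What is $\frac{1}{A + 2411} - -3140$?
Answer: $\frac{7780921}{2478} \approx 3140.0$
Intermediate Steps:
$A = 67$ ($A = -9 + \left(1408 - 1332\right) = -9 + 76 = 67$)
$\frac{1}{A + 2411} - -3140 = \frac{1}{67 + 2411} - -3140 = \frac{1}{2478} + 3140 = \frac{7780921}{2478}$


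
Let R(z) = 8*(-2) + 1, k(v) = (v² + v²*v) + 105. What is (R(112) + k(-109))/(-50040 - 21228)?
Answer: 213843/11878 ≈ 18.003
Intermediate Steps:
k(v) = 105 + v² + v³ (k(v) = (v² + v³) + 105 = 105 + v² + v³)
R(z) = -15 (R(z) = -16 + 1 = -15)
(R(112) + k(-109))/(-50040 - 21228) = (-15 + (105 + (-109)² + (-109)³))/(-50040 - 21228) = (-15 + (105 + 11881 - 1295029))/(-71268) = (-15 - 1283043)*(-1/71268) = -1283058*(-1/71268) = 213843/11878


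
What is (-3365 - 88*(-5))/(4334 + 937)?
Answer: -975/1757 ≈ -0.55492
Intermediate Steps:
(-3365 - 88*(-5))/(4334 + 937) = (-3365 + 440)/5271 = -2925*1/5271 = -975/1757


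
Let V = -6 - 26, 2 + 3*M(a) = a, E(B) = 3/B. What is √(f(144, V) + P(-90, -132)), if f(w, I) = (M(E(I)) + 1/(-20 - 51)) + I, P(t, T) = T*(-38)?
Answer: √14469554766/1704 ≈ 70.592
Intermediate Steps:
M(a) = -⅔ + a/3
V = -32
P(t, T) = -38*T
f(w, I) = -145/213 + I + 1/I (f(w, I) = ((-⅔ + (3/I)/3) + 1/(-20 - 51)) + I = ((-⅔ + 1/I) + 1/(-71)) + I = ((-⅔ + 1/I) - 1/71) + I = (-145/213 + 1/I) + I = -145/213 + I + 1/I)
√(f(144, V) + P(-90, -132)) = √((-145/213 - 32 + 1/(-32)) - 38*(-132)) = √((-145/213 - 32 - 1/32) + 5016) = √(-222965/6816 + 5016) = √(33966091/6816) = √14469554766/1704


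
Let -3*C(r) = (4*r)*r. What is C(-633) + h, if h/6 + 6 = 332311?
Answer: 1459578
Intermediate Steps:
C(r) = -4*r²/3 (C(r) = -4*r*r/3 = -4*r²/3)
h = 1993830 (h = -36 + 6*332311 = -36 + 1993866 = 1993830)
C(-633) + h = -4/3*(-633)² + 1993830 = -4/3*400689 + 1993830 = -534252 + 1993830 = 1459578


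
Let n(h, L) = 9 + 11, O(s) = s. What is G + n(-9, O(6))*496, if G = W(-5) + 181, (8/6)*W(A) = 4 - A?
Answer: 40431/4 ≈ 10108.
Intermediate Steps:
W(A) = 3 - 3*A/4 (W(A) = 3*(4 - A)/4 = 3 - 3*A/4)
n(h, L) = 20
G = 751/4 (G = (3 - ¾*(-5)) + 181 = (3 + 15/4) + 181 = 27/4 + 181 = 751/4 ≈ 187.75)
G + n(-9, O(6))*496 = 751/4 + 20*496 = 751/4 + 9920 = 40431/4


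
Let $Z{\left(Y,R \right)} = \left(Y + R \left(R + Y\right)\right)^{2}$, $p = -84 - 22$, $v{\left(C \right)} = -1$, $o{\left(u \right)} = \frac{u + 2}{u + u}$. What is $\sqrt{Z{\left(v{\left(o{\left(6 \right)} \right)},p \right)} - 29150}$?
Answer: $\sqrt{128589131} \approx 11340.0$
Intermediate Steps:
$o{\left(u \right)} = \frac{2 + u}{2 u}$
$p = -106$
$\sqrt{Z{\left(v{\left(o{\left(6 \right)} \right)},p \right)} - 29150} = \sqrt{\left(-1 + \left(-106\right)^{2} - -106\right)^{2} - 29150} = \sqrt{\left(-1 + 11236 + 106\right)^{2} - 29150} = \sqrt{11341^{2} - 29150} = \sqrt{128618281 - 29150} = \sqrt{128589131}$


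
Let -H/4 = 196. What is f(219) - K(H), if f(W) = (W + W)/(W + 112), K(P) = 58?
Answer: -18760/331 ≈ -56.677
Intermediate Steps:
H = -784 (H = -4*196 = -784)
f(W) = 2*W/(112 + W) (f(W) = (2*W)/(112 + W) = 2*W/(112 + W))
f(219) - K(H) = 2*219/(112 + 219) - 1*58 = 2*219/331 - 58 = 2*219*(1/331) - 58 = 438/331 - 58 = -18760/331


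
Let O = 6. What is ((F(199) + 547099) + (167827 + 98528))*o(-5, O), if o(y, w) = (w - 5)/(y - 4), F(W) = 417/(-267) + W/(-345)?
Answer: -24977039404/276345 ≈ -90384.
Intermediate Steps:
F(W) = -139/89 - W/345 (F(W) = 417*(-1/267) + W*(-1/345) = -139/89 - W/345)
o(y, w) = (-5 + w)/(-4 + y)
((F(199) + 547099) + (167827 + 98528))*o(-5, O) = (((-139/89 - 1/345*199) + 547099) + (167827 + 98528))*((-5 + 6)/(-4 - 5)) = (((-139/89 - 199/345) + 547099) + 266355)*(1/(-9)) = ((-65666/30705 + 547099) + 266355)*(-⅑*1) = (16798609129/30705 + 266355)*(-⅑) = (24977039404/30705)*(-⅑) = -24977039404/276345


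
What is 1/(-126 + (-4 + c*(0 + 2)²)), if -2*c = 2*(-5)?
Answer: -1/110 ≈ -0.0090909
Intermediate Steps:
c = 5 (c = -(-5) = -½*(-10) = 5)
1/(-126 + (-4 + c*(0 + 2)²)) = 1/(-126 + (-4 + 5*(0 + 2)²)) = 1/(-126 + (-4 + 5*2²)) = 1/(-126 + (-4 + 5*4)) = 1/(-126 + (-4 + 20)) = 1/(-126 + 16) = 1/(-110) = -1/110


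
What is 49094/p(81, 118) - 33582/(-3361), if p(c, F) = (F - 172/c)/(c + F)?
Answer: 1330014865899/15773173 ≈ 84321.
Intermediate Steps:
p(c, F) = (F - 172/c)/(F + c)
49094/p(81, 118) - 33582/(-3361) = 49094/(((-172 + 118*81)/(81*(118 + 81)))) - 33582/(-3361) = 49094/(((1/81)*(-172 + 9558)/199)) - 33582*(-1/3361) = 49094/(((1/81)*(1/199)*9386)) + 33582/3361 = 49094/(9386/16119) + 33582/3361 = 49094*(16119/9386) + 33582/3361 = 395673093/4693 + 33582/3361 = 1330014865899/15773173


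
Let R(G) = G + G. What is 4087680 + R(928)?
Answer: 4089536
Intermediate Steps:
R(G) = 2*G
4087680 + R(928) = 4087680 + 2*928 = 4087680 + 1856 = 4089536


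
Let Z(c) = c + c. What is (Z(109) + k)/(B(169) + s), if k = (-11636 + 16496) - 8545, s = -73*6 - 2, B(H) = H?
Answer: 3467/271 ≈ 12.793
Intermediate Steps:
Z(c) = 2*c
s = -440 (s = -438 - 2 = -440)
k = -3685 (k = 4860 - 8545 = -3685)
(Z(109) + k)/(B(169) + s) = (2*109 - 3685)/(169 - 440) = (218 - 3685)/(-271) = -3467*(-1/271) = 3467/271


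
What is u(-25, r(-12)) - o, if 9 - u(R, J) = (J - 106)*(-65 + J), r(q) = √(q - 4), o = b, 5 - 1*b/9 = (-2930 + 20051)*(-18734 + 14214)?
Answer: -696489190 + 684*I ≈ -6.9649e+8 + 684.0*I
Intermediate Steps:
b = 696482325 (b = 45 - 9*(-2930 + 20051)*(-18734 + 14214) = 45 - 154089*(-4520) = 45 - 9*(-77386920) = 45 + 696482280 = 696482325)
o = 696482325
r(q) = √(-4 + q)
u(R, J) = 9 - (-106 + J)*(-65 + J) (u(R, J) = 9 - (J - 106)*(-65 + J) = 9 - (-106 + J)*(-65 + J))
u(-25, r(-12)) - o = (-6881 - (√(-4 - 12))² + 171*√(-4 - 12)) - 1*696482325 = (-6881 - (√(-16))² + 171*√(-16)) - 696482325 = (-6881 - (4*I)² + 171*(4*I)) - 696482325 = (-6881 - 1*(-16) + 684*I) - 696482325 = (-6881 + 16 + 684*I) - 696482325 = (-6865 + 684*I) - 696482325 = -696489190 + 684*I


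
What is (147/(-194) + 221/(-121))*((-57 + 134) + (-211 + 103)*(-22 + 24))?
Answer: 8431879/23474 ≈ 359.20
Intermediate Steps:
(147/(-194) + 221/(-121))*((-57 + 134) + (-211 + 103)*(-22 + 24)) = (147*(-1/194) + 221*(-1/121))*(77 - 108*2) = (-147/194 - 221/121)*(77 - 216) = -60661/23474*(-139) = 8431879/23474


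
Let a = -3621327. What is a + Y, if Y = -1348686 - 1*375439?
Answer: -5345452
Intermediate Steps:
Y = -1724125 (Y = -1348686 - 375439 = -1724125)
a + Y = -3621327 - 1724125 = -5345452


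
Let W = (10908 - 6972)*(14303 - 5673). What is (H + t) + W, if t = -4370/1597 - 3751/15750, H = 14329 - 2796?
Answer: 854670574967903/25152750 ≈ 3.3979e+7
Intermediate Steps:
H = 11533
W = 33967680 (W = 3936*8630 = 33967680)
t = -74817847/25152750 (t = -4370*1/1597 - 3751*1/15750 = -4370/1597 - 3751/15750 = -74817847/25152750 ≈ -2.9745)
(H + t) + W = (11533 - 74817847/25152750) + 33967680 = 290011847903/25152750 + 33967680 = 854670574967903/25152750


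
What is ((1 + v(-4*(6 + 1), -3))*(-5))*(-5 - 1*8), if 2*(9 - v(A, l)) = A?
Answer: 1560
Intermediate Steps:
v(A, l) = 9 - A/2
((1 + v(-4*(6 + 1), -3))*(-5))*(-5 - 1*8) = ((1 + (9 - (-2)*(6 + 1)))*(-5))*(-5 - 1*8) = ((1 + (9 - (-2)*7))*(-5))*(-5 - 8) = ((1 + (9 - ½*(-28)))*(-5))*(-13) = ((1 + (9 + 14))*(-5))*(-13) = ((1 + 23)*(-5))*(-13) = (24*(-5))*(-13) = -120*(-13) = 1560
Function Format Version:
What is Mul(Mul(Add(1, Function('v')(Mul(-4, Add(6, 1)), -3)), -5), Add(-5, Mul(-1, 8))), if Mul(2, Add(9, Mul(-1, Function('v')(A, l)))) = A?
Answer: 1560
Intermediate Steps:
Function('v')(A, l) = Add(9, Mul(Rational(-1, 2), A))
Mul(Mul(Add(1, Function('v')(Mul(-4, Add(6, 1)), -3)), -5), Add(-5, Mul(-1, 8))) = Mul(Mul(Add(1, Add(9, Mul(Rational(-1, 2), Mul(-4, Add(6, 1))))), -5), Add(-5, Mul(-1, 8))) = Mul(Mul(Add(1, Add(9, Mul(Rational(-1, 2), Mul(-4, 7)))), -5), Add(-5, -8)) = Mul(Mul(Add(1, Add(9, Mul(Rational(-1, 2), -28))), -5), -13) = Mul(Mul(Add(1, Add(9, 14)), -5), -13) = Mul(Mul(Add(1, 23), -5), -13) = Mul(Mul(24, -5), -13) = Mul(-120, -13) = 1560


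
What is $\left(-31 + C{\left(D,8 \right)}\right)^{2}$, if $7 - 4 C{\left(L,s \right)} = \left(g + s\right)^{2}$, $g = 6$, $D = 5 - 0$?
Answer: $\frac{97969}{16} \approx 6123.1$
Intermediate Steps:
$D = 5$ ($D = 5 + 0 = 5$)
$C{\left(L,s \right)} = \frac{7}{4} - \frac{\left(6 + s\right)^{2}}{4}$
$\left(-31 + C{\left(D,8 \right)}\right)^{2} = \left(-31 + \left(\frac{7}{4} - \frac{\left(6 + 8\right)^{2}}{4}\right)\right)^{2} = \left(-31 + \left(\frac{7}{4} - \frac{14^{2}}{4}\right)\right)^{2} = \left(-31 + \left(\frac{7}{4} - 49\right)\right)^{2} = \left(-31 - \frac{189}{4}\right)^{2} = \left(- \frac{313}{4}\right)^{2} = \frac{97969}{16}$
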